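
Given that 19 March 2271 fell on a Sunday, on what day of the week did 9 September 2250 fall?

Monday

Count forward from the earlier date (September 9, 2250) to the later (March 19, 2271):
Day-of-year of September 9, 2250: 252.
Day-of-year of March 19, 2271: 78.
2250 has 365 days, so 365 − 252 = 113 days remain in 2250.
Full years 2251–2270: 15 common + 5 leap = 15×365 + 5×366 = 7305 days.
Total: 113 + 7305 + 78 = 7496 days.
7496 mod 7 = 6, so 6 days before Sunday is Monday.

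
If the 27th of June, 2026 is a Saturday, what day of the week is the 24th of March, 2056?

Friday

From June 27, 2026 to June 27, 2055: 29 years, of which 7 contain a Feb 29 — 22×365 + 7×366 = 10592 days.
June 2055: 30 − 27 = 3 days remain.
Then July (31), August (31), September (30), October (31), November (30), December (31), January (31), February 2056 (29): 31 + 31 + 30 + 31 + 30 + 31 + 31 + 29 = 244 days.
March 1–24, 2056: 24 days.
Residual: 271 days.
Total: 10863 days.
10863 mod 7 = 6, so 6 days after Saturday is Friday.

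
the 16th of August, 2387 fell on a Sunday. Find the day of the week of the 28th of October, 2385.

Count forward from the earlier date (October 28, 2385) to the later (August 16, 2387):
Day-of-year of October 28, 2385: 301.
Day-of-year of August 16, 2387: 228.
2385 has 365 days, so 365 − 301 = 64 days remain in 2385.
Full years: 2386: 365. Sum = 365.
Total: 64 + 365 + 228 = 657 days.
657 mod 7 = 6, so 6 days before Sunday is Monday.

Monday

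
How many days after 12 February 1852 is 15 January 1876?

Day-of-year of February 12, 1852: 43.
Day-of-year of January 15, 1876: 15.
1852 has 366 days, so 366 − 43 = 323 days remain in 1852.
Full years 1853–1875: 18 common + 5 leap = 18×365 + 5×366 = 8400 days.
Total: 323 + 8400 + 15 = 8738 days.

8738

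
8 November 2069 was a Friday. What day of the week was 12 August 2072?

November 8, 2069 → November 8, 2070: 365 days.
November 8, 2070 → November 8, 2071: 365 days.
November 2071: 30 − 8 = 22 days remain.
Then December (31), January (31), February 2072 (29), March (31), April (30), May (31), June (30), July (31): 31 + 31 + 29 + 31 + 30 + 31 + 30 + 31 = 244 days.
August 1–12, 2072: 12 days.
Residual: 278 days.
Total: 1008 days.
1008 is a multiple of 7, so 12 August 2072 falls on the same weekday: Friday.

Friday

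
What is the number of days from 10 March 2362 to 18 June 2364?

831

Day-of-year of March 10, 2362: 69.
Day-of-year of June 18, 2364: 170.
2362 has 365 days, so 365 − 69 = 296 days remain in 2362.
Full years: 2363: 365. Sum = 365.
Total: 296 + 365 + 170 = 831 days.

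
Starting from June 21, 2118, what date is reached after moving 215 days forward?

January 22, 2119

Count 215 days after June 21, 2118:
June 2118: 30 − 21 = 9 days remain.
Then July (31), August (31), September (30), October (31), November (30), December (31): 31 + 31 + 30 + 31 + 30 + 31 = 184 days.
January 1–22, 2119: 22 days.
Total: 9 + 184 + 22 = 215 days.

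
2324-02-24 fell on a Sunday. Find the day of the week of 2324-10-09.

Thursday

February 2324: 29 − 24 = 5 days remain (2324 is a leap year, so February has 29 days).
Then March (31), April (30), May (31), June (30), July (31), August (31), September (30): 31 + 30 + 31 + 30 + 31 + 31 + 30 = 214 days.
October 1–9, 2324: 9 days.
Total: 5 + 214 + 9 = 228 days.
228 mod 7 = 4, so 4 days after Sunday is Thursday.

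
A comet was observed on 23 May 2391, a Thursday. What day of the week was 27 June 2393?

Sunday

May 23, 2391 → May 23, 2392: 366 days (2392 is a leap year).
May 23, 2392 → May 23, 2393: 365 days.
May 2393: 31 − 23 = 8 days remain.
June 1–27, 2393: 27 days.
Residual: 35 days.
Total: 766 days.
766 mod 7 = 3, so 3 days after Thursday is Sunday.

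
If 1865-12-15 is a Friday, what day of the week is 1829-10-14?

Wednesday

Count forward from the earlier date (October 14, 1829) to the later (December 15, 1865):
From October 14, 1829 to October 14, 1865: 36 years, of which 9 contain a Feb 29 — 27×365 + 9×366 = 13149 days.
October 1865: 31 − 14 = 17 days remain.
Then November (30): 30 days.
December 1–15, 1865: 15 days.
Residual: 62 days.
Total: 13211 days.
13211 mod 7 = 2, so 2 days before Friday is Wednesday.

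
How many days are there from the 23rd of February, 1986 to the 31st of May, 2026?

14707

From February 23, 1986 to February 23, 2026: 40 years, of which 10 contain a Feb 29 — 30×365 + 10×366 = 14610 days.
(2000 is a leap year (divisible by 400).)
February 2026: 28 − 23 = 5 days remain (2026 is not a leap year, so February has 28 days).
Then March (31), April (30): 31 + 30 = 61 days.
May 1–31, 2026: 31 days.
Residual: 97 days.
Total: 14707 days.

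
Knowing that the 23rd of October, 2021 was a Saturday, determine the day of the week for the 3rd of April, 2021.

Saturday

Count forward from the earlier date (April 3, 2021) to the later (October 23, 2021):
April 2021: 30 − 3 = 27 days remain.
Then May (31), June (30), July (31), August (31), September (30): 31 + 30 + 31 + 31 + 30 = 153 days.
October 1–23, 2021: 23 days.
Total: 27 + 153 + 23 = 203 days.
203 is a multiple of 7, so the 3rd of April, 2021 falls on the same weekday: Saturday.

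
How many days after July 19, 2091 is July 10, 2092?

357

July 2091: 31 − 19 = 12 days remain.
Then 11 full months totalling 335 days.
July 1–10, 2092: 10 days.
Total: 12 + 335 + 10 = 357 days.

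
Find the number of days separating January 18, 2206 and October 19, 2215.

3561

Day-of-year of January 18, 2206: 18.
Day-of-year of October 19, 2215: 292.
2206 has 365 days, so 365 − 18 = 347 days remain in 2206.
Full years 2207–2214: 6 common + 2 leap = 6×365 + 2×366 = 2922 days.
Total: 347 + 2922 + 292 = 3561 days.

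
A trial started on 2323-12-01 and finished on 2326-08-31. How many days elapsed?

Day-of-year of December 1, 2323: 335.
Day-of-year of August 31, 2326: 243.
2323 has 365 days, so 365 − 335 = 30 days remain in 2323.
Full years: 2324: 366; 2325: 365. Sum = 731.
Total: 30 + 731 + 243 = 1004 days.

1004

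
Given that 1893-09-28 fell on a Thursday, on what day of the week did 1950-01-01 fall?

Day-of-year of September 28, 1893: 271.
Day-of-year of January 1, 1950: 1.
1893 has 365 days, so 365 − 271 = 94 days remain in 1893.
Full years 1894–1949: 43 common + 13 leap = 43×365 + 13×366 = 20453 days.
Total: 94 + 20453 + 1 = 20548 days.
20548 mod 7 = 3, so 3 days after Thursday is Sunday.

Sunday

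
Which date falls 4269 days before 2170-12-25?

2159-04-18

Count 4269 days before December 25, 2170:
Day-of-year of April 18, 2159: 108.
Day-of-year of December 25, 2170: 359.
2159 has 365 days, so 365 − 108 = 257 days remain in 2159.
Full years 2160–2169: 7 common + 3 leap = 7×365 + 3×366 = 3653 days.
Total: 257 + 3653 + 359 = 4269 days.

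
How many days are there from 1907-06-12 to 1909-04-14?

June 1907: 30 − 12 = 18 days remain.
Then 21 full months totalling 640 days.
April 1–14, 1909: 14 days.
Total: 18 + 640 + 14 = 672 days.

672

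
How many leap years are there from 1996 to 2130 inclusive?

33

Years divisible by 4: 1996, 2000, …, 2128 — 34 in all.
Of these, 2100 is divisible by 100 but not 400, so not leap.
2000 is divisible by 400, so still leap.
Leap years: 34 − 1 = 33.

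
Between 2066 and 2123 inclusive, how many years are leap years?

13

Years divisible by 4: 2068, 2072, …, 2120 — 14 in all.
Of these, 2100 is divisible by 100 but not 400, so not leap.
Leap years: 14 − 1 = 13.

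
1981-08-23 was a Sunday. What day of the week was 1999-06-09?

Wednesday

Day-of-year of August 23, 1981: 235.
Day-of-year of June 9, 1999: 160.
1981 has 365 days, so 365 − 235 = 130 days remain in 1981.
Full years 1982–1998: 13 common + 4 leap = 13×365 + 4×366 = 6209 days.
Total: 130 + 6209 + 160 = 6499 days.
6499 mod 7 = 3, so 3 days after Sunday is Wednesday.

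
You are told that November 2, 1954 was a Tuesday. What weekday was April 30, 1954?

Friday

Count forward from the earlier date (April 30, 1954) to the later (November 2, 1954):
April 1954: 30 − 30 = 0 days remain.
Then May (31), June (30), July (31), August (31), September (30), October (31): 31 + 30 + 31 + 31 + 30 + 31 = 184 days.
November 1–2, 1954: 2 days.
Total: 0 + 184 + 2 = 186 days.
186 mod 7 = 4, so 4 days before Tuesday is Friday.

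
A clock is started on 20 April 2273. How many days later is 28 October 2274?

Day-of-year of April 20, 2273: 110.
Day-of-year of October 28, 2274: 301.
2273 has 365 days, so 365 − 110 = 255 days remain in 2273.
Total: 255 + 301 = 556 days.

556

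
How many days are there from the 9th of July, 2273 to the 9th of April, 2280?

2466

July 9, 2273 → July 9, 2274: 365 days.
July 9, 2274 → July 9, 2275: 365 days.
July 9, 2275 → July 9, 2276: 366 days (2276 is a leap year).
July 9, 2276 → July 9, 2277: 365 days.
July 9, 2277 → July 9, 2278: 365 days.
July 9, 2278 → July 9, 2279: 365 days.
July 2279: 31 − 9 = 22 days remain.
Then August (31), September (30), October (31), November (30), December (31), January (31), February 2280 (29), March (31): 31 + 30 + 31 + 30 + 31 + 31 + 29 + 31 = 244 days.
April 1–9, 2280: 9 days.
Residual: 275 days.
Total: 2466 days.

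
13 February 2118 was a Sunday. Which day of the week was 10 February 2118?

Count forward from the earlier date (February 10, 2118) to the later (February 13, 2118):
Within February 2118: 13 − 10 = 3 days.
3 mod 7 = 3, so 3 days before Sunday is Thursday.

Thursday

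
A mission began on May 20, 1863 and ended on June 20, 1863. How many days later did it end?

May 1863: 31 − 20 = 11 days remain.
June 1–20, 1863: 20 days.
Total: 11 + 20 = 31 days.

31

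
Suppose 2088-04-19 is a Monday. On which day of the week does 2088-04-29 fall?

Thursday

Within April 2088: 29 − 19 = 10 days.
10 mod 7 = 3, so 3 days after Monday is Thursday.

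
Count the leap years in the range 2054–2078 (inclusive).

Years divisible by 4 in [2054, 2078]: 2056, 2060, 2064, 2068, 2072, 2076.
No century exceptions apply. Count: 6.

6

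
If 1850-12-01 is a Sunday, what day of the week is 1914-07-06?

Day-of-year of December 1, 1850: 335.
Day-of-year of July 6, 1914: 187.
1850 has 365 days, so 365 − 335 = 30 days remain in 1850.
Full years 1851–1913: 48 common + 15 leap = 48×365 + 15×366 = 23010 days.
Total: 30 + 23010 + 187 = 23227 days.
23227 mod 7 = 1, so 1 day after Sunday is Monday.

Monday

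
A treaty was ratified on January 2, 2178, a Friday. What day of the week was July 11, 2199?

Day-of-year of January 2, 2178: 2.
Day-of-year of July 11, 2199: 192.
2178 has 365 days, so 365 − 2 = 363 days remain in 2178.
Full years 2179–2198: 15 common + 5 leap = 15×365 + 5×366 = 7305 days.
Total: 363 + 7305 + 192 = 7860 days.
7860 mod 7 = 6, so 6 days after Friday is Thursday.

Thursday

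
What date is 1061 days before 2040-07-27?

2037-08-31

Count 1061 days before July 27, 2040:
August 31, 2037 → August 31, 2038: 365 days.
August 31, 2038 → August 31, 2039: 365 days.
August 2039: 31 − 31 = 0 days remain.
Then 10 full months totalling 304 days.
July 1–27, 2040: 27 days.
Residual: 331 days.
Total: 1061 days.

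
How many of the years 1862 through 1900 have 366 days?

9

Years divisible by 4 in [1862, 1900]: 1864, 1868, 1872, 1876, 1880, 1884, 1888, 1892, 1896, 1900.
Of these, 1900 is divisible by 100 but not 400, so not leap.
Leap years: 10 − 1 = 9.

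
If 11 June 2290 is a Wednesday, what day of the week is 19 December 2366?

From June 11, 2290 to June 11, 2366: 76 years, of which 18 contain a Feb 29 — 58×365 + 18×366 = 27758 days.
(2300 is not a leap year (divisible by 100 but not 400).)
June 2366: 30 − 11 = 19 days remain.
Then July (31), August (31), September (30), October (31), November (30): 31 + 31 + 30 + 31 + 30 = 153 days.
December 1–19, 2366: 19 days.
Residual: 191 days.
Total: 27949 days.
27949 mod 7 = 5, so 5 days after Wednesday is Monday.

Monday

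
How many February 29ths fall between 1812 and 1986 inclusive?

43

Years divisible by 4: 1812, 1816, …, 1984 — 44 in all.
Of these, 1900 is divisible by 100 but not 400, so not leap.
Leap years: 44 − 1 = 43.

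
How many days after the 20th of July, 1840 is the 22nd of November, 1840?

July 1840: 31 − 20 = 11 days remain.
Then August (31), September (30), October (31): 31 + 30 + 31 = 92 days.
November 1–22, 1840: 22 days.
Total: 11 + 92 + 22 = 125 days.

125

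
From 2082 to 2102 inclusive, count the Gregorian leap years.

4

Years divisible by 4 in [2082, 2102]: 2084, 2088, 2092, 2096, 2100.
Of these, 2100 is divisible by 100 but not 400, so not leap.
Leap years: 5 − 1 = 4.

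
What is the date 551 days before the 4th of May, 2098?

the 30th of October, 2096

Count 551 days before May 4, 2098:
October 30, 2096 → October 30, 2097: 365 days.
October 2097: 31 − 30 = 1 day remains.
Then November (30), December (31), January (31), February 2098 (28), March (31), April (30): 30 + 31 + 31 + 28 + 31 + 30 = 181 days.
May 1–4, 2098: 4 days.
Residual: 186 days.
Total: 551 days.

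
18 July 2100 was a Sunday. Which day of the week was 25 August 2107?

Thursday

Day-of-year of July 18, 2100: 199.
Day-of-year of August 25, 2107: 237.
2100 has 365 days, so 365 − 199 = 166 days remain in 2100.
Full years: 2101: 365; 2102: 365; 2103: 365; 2104: 366; 2105: 365; 2106: 365. Sum = 2191.
Total: 166 + 2191 + 237 = 2594 days.
2594 mod 7 = 4, so 4 days after Sunday is Thursday.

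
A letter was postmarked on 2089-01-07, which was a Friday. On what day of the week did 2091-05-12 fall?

January 2089: 31 − 7 = 24 days remain.
Then 27 full months totalling 819 days.
May 1–12, 2091: 12 days.
Total: 24 + 819 + 12 = 855 days.
855 mod 7 = 1, so 1 day after Friday is Saturday.

Saturday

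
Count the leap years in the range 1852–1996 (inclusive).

Years divisible by 4: 1852, 1856, …, 1996 — 37 in all.
Of these, 1900 is divisible by 100 but not 400, so not leap.
Leap years: 37 − 1 = 36.

36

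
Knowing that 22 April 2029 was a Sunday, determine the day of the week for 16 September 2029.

April 2029: 30 − 22 = 8 days remain.
Then May (31), June (30), July (31), August (31): 31 + 30 + 31 + 31 = 123 days.
September 1–16, 2029: 16 days.
Total: 8 + 123 + 16 = 147 days.
147 is a multiple of 7, so 16 September 2029 falls on the same weekday: Sunday.

Sunday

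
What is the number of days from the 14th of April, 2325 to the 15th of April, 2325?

Within April 2325: 15 − 14 = 1 day.

1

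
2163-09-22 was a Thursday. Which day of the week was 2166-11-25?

Day-of-year of September 22, 2163: 265.
Day-of-year of November 25, 2166: 329.
2163 has 365 days, so 365 − 265 = 100 days remain in 2163.
Full years: 2164: 366; 2165: 365. Sum = 731.
Total: 100 + 731 + 329 = 1160 days.
1160 mod 7 = 5, so 5 days after Thursday is Tuesday.

Tuesday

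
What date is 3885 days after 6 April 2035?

24 November 2045

Count 3885 days after April 6, 2035:
From April 6, 2035 to April 6, 2045: 10 years, of which 3 contain a Feb 29 — 7×365 + 3×366 = 3653 days.
April 2045: 30 − 6 = 24 days remain.
Then May (31), June (30), July (31), August (31), September (30), October (31): 31 + 30 + 31 + 31 + 30 + 31 = 184 days.
November 1–24, 2045: 24 days.
Residual: 232 days.
Total: 3885 days.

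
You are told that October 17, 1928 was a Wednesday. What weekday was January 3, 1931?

October 17, 1928 → October 17, 1929: 365 days.
October 17, 1929 → October 17, 1930: 365 days.
October 1930: 31 − 17 = 14 days remain.
Then November (30), December (31): 30 + 31 = 61 days.
January 1–3, 1931: 3 days.
Residual: 78 days.
Total: 808 days.
808 mod 7 = 3, so 3 days after Wednesday is Saturday.

Saturday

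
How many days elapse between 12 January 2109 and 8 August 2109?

January 2109: 31 − 12 = 19 days remain.
Then February 2109 (28), March (31), April (30), May (31), June (30), July (31): 28 + 31 + 30 + 31 + 30 + 31 = 181 days.
August 1–8, 2109: 8 days.
Total: 19 + 181 + 8 = 208 days.

208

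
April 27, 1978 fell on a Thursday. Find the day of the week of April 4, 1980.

Friday

April 1978: 30 − 27 = 3 days remain.
Then 23 full months totalling 701 days.
April 1–4, 1980: 4 days.
Total: 3 + 701 + 4 = 708 days.
708 mod 7 = 1, so 1 day after Thursday is Friday.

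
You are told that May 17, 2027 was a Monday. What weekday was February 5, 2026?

Thursday

Count forward from the earlier date (February 5, 2026) to the later (May 17, 2027):
February 5, 2026 → February 5, 2027: 365 days.
February 2027: 28 − 5 = 23 days remain (2027 is not a leap year, so February has 28 days).
Then March (31), April (30): 31 + 30 = 61 days.
May 1–17, 2027: 17 days.
Residual: 101 days.
Total: 466 days.
466 mod 7 = 4, so 4 days before Monday is Thursday.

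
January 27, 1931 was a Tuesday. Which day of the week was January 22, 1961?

Sunday

Day-of-year of January 27, 1931: 27.
Day-of-year of January 22, 1961: 22.
1931 has 365 days, so 365 − 27 = 338 days remain in 1931.
Full years 1932–1960: 21 common + 8 leap = 21×365 + 8×366 = 10593 days.
Total: 338 + 10593 + 22 = 10953 days.
10953 mod 7 = 5, so 5 days after Tuesday is Sunday.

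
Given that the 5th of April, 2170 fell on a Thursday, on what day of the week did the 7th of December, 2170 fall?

Friday

April 2170: 30 − 5 = 25 days remain.
Then May (31), June (30), July (31), August (31), September (30), October (31), November (30): 31 + 30 + 31 + 31 + 30 + 31 + 30 = 214 days.
December 1–7, 2170: 7 days.
Total: 25 + 214 + 7 = 246 days.
246 mod 7 = 1, so 1 day after Thursday is Friday.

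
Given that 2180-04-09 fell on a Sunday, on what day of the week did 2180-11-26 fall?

April 2180: 30 − 9 = 21 days remain.
Then May (31), June (30), July (31), August (31), September (30), October (31): 31 + 30 + 31 + 31 + 30 + 31 = 184 days.
November 1–26, 2180: 26 days.
Total: 21 + 184 + 26 = 231 days.
231 is a multiple of 7, so 2180-11-26 falls on the same weekday: Sunday.

Sunday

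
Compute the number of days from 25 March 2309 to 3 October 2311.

March 25, 2309 → March 25, 2310: 365 days.
March 25, 2310 → March 25, 2311: 365 days.
March 2311: 31 − 25 = 6 days remain.
Then April (30), May (31), June (30), July (31), August (31), September (30): 30 + 31 + 30 + 31 + 31 + 30 = 183 days.
October 1–3, 2311: 3 days.
Residual: 192 days.
Total: 922 days.

922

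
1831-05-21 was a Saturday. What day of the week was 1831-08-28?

Sunday

May 1831: 31 − 21 = 10 days remain.
Then June (30), July (31): 30 + 31 = 61 days.
August 1–28, 1831: 28 days.
Total: 10 + 61 + 28 = 99 days.
99 mod 7 = 1, so 1 day after Saturday is Sunday.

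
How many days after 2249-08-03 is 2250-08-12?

374

August 3, 2249 → August 3, 2250: 365 days.
Within August 2250: 12 − 3 = 9 days.
Total: 374 days.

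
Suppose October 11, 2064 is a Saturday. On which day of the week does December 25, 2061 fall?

Sunday

Count forward from the earlier date (December 25, 2061) to the later (October 11, 2064):
Day-of-year of December 25, 2061: 359.
Day-of-year of October 11, 2064: 285.
2061 has 365 days, so 365 − 359 = 6 days remain in 2061.
Full years: 2062: 365; 2063: 365. Sum = 730.
Total: 6 + 730 + 285 = 1021 days.
1021 mod 7 = 6, so 6 days before Saturday is Sunday.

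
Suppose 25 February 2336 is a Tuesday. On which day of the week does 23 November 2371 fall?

Tuesday

From February 25, 2336 to February 25, 2371: 35 years, of which 9 contain a Feb 29 — 26×365 + 9×366 = 12784 days.
February 2371: 28 − 25 = 3 days remain (2371 is not a leap year, so February has 28 days).
Then March (31), April (30), May (31), June (30), July (31), August (31), September (30), October (31): 31 + 30 + 31 + 30 + 31 + 31 + 30 + 31 = 245 days.
November 1–23, 2371: 23 days.
Residual: 271 days.
Total: 13055 days.
13055 is a multiple of 7, so 23 November 2371 falls on the same weekday: Tuesday.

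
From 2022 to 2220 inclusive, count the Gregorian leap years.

Years divisible by 4: 2024, 2028, …, 2220 — 50 in all.
Of these, 2100, 2200 are divisible by 100 but not 400, so not leap.
Leap years: 50 − 2 = 48.

48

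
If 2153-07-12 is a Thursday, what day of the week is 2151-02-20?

Saturday

Count forward from the earlier date (February 20, 2151) to the later (July 12, 2153):
February 2151: 28 − 20 = 8 days remain (2151 is not a leap year, so February has 28 days).
Then 28 full months totalling 853 days.
July 1–12, 2153: 12 days.
Total: 8 + 853 + 12 = 873 days.
873 mod 7 = 5, so 5 days before Thursday is Saturday.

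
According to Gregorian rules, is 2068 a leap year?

2068 is a leap year.

Yes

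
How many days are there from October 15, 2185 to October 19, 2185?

4

Within October 2185: 19 − 15 = 4 days.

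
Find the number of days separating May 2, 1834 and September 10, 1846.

4514

Day-of-year of May 2, 1834: 122.
Day-of-year of September 10, 1846: 253.
1834 has 365 days, so 365 − 122 = 243 days remain in 1834.
Full years 1835–1845: 8 common + 3 leap = 8×365 + 3×366 = 4018 days.
Total: 243 + 4018 + 253 = 4514 days.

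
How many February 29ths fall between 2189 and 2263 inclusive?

Years divisible by 4: 2192, 2196, …, 2260 — 18 in all.
Of these, 2200 is divisible by 100 but not 400, so not leap.
Leap years: 18 − 1 = 17.

17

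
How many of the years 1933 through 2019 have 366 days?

21

Years divisible by 4: 1936, 1940, …, 2016 — 21 in all.
2000 is divisible by 400, so still leap.
No century exceptions apply. Count: 21.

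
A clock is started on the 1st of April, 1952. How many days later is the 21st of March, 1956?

April 1, 1952 → April 1, 1953: 365 days.
April 1, 1953 → April 1, 1954: 365 days.
April 1, 1954 → April 1, 1955: 365 days.
April 1955: 30 − 1 = 29 days remain.
Then 10 full months totalling 305 days.
March 1–21, 1956: 21 days.
Residual: 355 days.
Total: 1450 days.

1450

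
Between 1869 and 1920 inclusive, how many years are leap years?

Years divisible by 4: 1872, 1876, …, 1920 — 13 in all.
Of these, 1900 is divisible by 100 but not 400, so not leap.
Leap years: 13 − 1 = 12.

12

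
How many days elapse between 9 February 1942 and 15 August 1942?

187

February 1942: 28 − 9 = 19 days remain (1942 is not a leap year, so February has 28 days).
Then March (31), April (30), May (31), June (30), July (31): 31 + 30 + 31 + 30 + 31 = 153 days.
August 1–15, 1942: 15 days.
Total: 19 + 153 + 15 = 187 days.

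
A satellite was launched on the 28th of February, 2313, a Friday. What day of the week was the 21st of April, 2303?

Tuesday

Count forward from the earlier date (April 21, 2303) to the later (February 28, 2313):
From April 21, 2303 to April 21, 2312: 9 years, of which 3 contain a Feb 29 — 6×365 + 3×366 = 3288 days.
April 2312: 30 − 21 = 9 days remain.
Then 9 full months totalling 276 days.
February 1–28, 2313: 28 days (2313 is not a leap year).
Residual: 313 days.
Total: 3601 days.
3601 mod 7 = 3, so 3 days before Friday is Tuesday.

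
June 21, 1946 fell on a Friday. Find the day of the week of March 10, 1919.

Count forward from the earlier date (March 10, 1919) to the later (June 21, 1946):
From March 10, 1919 to March 10, 1946: 27 years, of which 7 contain a Feb 29 — 20×365 + 7×366 = 9862 days.
March 1946: 31 − 10 = 21 days remain.
Then April (30), May (31): 30 + 31 = 61 days.
June 1–21, 1946: 21 days.
Residual: 103 days.
Total: 9965 days.
9965 mod 7 = 4, so 4 days before Friday is Monday.

Monday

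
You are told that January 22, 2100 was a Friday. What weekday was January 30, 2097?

Count forward from the earlier date (January 30, 2097) to the later (January 22, 2100):
January 30, 2097 → January 30, 2098: 365 days.
January 30, 2098 → January 30, 2099: 365 days.
January 2099: 31 − 30 = 1 day remains.
Then 11 full months totalling 334 days.
January 1–22, 2100: 22 days.
Residual: 357 days.
Total: 1087 days.
1087 mod 7 = 2, so 2 days before Friday is Wednesday.

Wednesday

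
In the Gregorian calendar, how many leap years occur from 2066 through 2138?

Years divisible by 4: 2068, 2072, …, 2136 — 18 in all.
Of these, 2100 is divisible by 100 but not 400, so not leap.
Leap years: 18 − 1 = 17.

17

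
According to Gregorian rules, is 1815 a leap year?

No

1815 is not a leap year.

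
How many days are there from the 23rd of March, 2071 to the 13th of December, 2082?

From March 23, 2071 to March 23, 2082: 11 years, of which 3 contain a Feb 29 — 8×365 + 3×366 = 4018 days.
March 2082: 31 − 23 = 8 days remain.
Then April (30), May (31), June (30), July (31), August (31), September (30), October (31), November (30): 30 + 31 + 30 + 31 + 31 + 30 + 31 + 30 = 244 days.
December 1–13, 2082: 13 days.
Residual: 265 days.
Total: 4283 days.

4283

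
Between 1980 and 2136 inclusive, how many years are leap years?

39

Years divisible by 4: 1980, 1984, …, 2136 — 40 in all.
Of these, 2100 is divisible by 100 but not 400, so not leap.
2000 is divisible by 400, so still leap.
Leap years: 40 − 1 = 39.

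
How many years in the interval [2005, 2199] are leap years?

Years divisible by 4: 2008, 2012, …, 2196 — 48 in all.
Of these, 2100 is divisible by 100 but not 400, so not leap.
Leap years: 48 − 1 = 47.

47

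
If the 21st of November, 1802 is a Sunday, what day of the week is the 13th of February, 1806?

Day-of-year of November 21, 1802: 325.
Day-of-year of February 13, 1806: 44.
1802 has 365 days, so 365 − 325 = 40 days remain in 1802.
Full years: 1803: 365; 1804: 366; 1805: 365. Sum = 1096.
Total: 40 + 1096 + 44 = 1180 days.
1180 mod 7 = 4, so 4 days after Sunday is Thursday.

Thursday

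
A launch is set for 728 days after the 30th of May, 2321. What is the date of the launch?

the 28th of May, 2323

Count 728 days after May 30, 2321:
May 2321: 31 − 30 = 1 day remains.
Then 23 full months totalling 699 days.
May 1–28, 2323: 28 days.
Total: 1 + 699 + 28 = 728 days.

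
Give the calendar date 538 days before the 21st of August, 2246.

the 1st of March, 2245

Count 538 days before August 21, 2246:
March 1, 2245 → March 1, 2246: 365 days.
March 2246: 31 − 1 = 30 days remain.
Then April (30), May (31), June (30), July (31): 30 + 31 + 30 + 31 = 122 days.
August 1–21, 2246: 21 days.
Residual: 173 days.
Total: 538 days.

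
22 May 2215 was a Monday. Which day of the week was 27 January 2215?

Friday

Count forward from the earlier date (January 27, 2215) to the later (May 22, 2215):
January 2215: 31 − 27 = 4 days remain.
Then February 2215 (28), March (31), April (30): 28 + 31 + 30 = 89 days.
May 1–22, 2215: 22 days.
Total: 4 + 89 + 22 = 115 days.
115 mod 7 = 3, so 3 days before Monday is Friday.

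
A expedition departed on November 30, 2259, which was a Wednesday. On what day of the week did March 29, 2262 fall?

November 30, 2259 → November 30, 2260: 366 days (2260 is a leap year).
November 30, 2260 → November 30, 2261: 365 days.
November 2261: 30 − 30 = 0 days remain.
Then December (31), January (31), February 2262 (28): 31 + 31 + 28 = 90 days.
March 1–29, 2262: 29 days.
Residual: 119 days.
Total: 850 days.
850 mod 7 = 3, so 3 days after Wednesday is Saturday.

Saturday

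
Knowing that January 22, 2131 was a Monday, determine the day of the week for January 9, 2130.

Count forward from the earlier date (January 9, 2130) to the later (January 22, 2131):
Day-of-year of January 9, 2130: 9.
Day-of-year of January 22, 2131: 22.
2130 has 365 days, so 365 − 9 = 356 days remain in 2130.
Total: 356 + 22 = 378 days.
378 is a multiple of 7, so January 9, 2130 falls on the same weekday: Monday.

Monday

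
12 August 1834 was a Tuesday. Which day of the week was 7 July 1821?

Count forward from the earlier date (July 7, 1821) to the later (August 12, 1834):
From July 7, 1821 to July 7, 1834: 13 years, of which 3 contain a Feb 29 — 10×365 + 3×366 = 4748 days.
July 1834: 31 − 7 = 24 days remain.
August 1–12, 1834: 12 days.
Residual: 36 days.
Total: 4784 days.
4784 mod 7 = 3, so 3 days before Tuesday is Saturday.

Saturday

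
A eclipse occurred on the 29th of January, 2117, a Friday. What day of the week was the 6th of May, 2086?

Monday

Count forward from the earlier date (May 6, 2086) to the later (January 29, 2117):
From May 6, 2086 to May 6, 2116: 30 years, of which 7 contain a Feb 29 — 23×365 + 7×366 = 10957 days.
(2100 is not a leap year (divisible by 100 but not 400).)
May 2116: 31 − 6 = 25 days remain.
Then June (30), July (31), August (31), September (30), October (31), November (30), December (31): 30 + 31 + 31 + 30 + 31 + 30 + 31 = 214 days.
January 1–29, 2117: 29 days.
Residual: 268 days.
Total: 11225 days.
11225 mod 7 = 4, so 4 days before Friday is Monday.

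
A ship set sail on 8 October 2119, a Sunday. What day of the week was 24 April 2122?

Friday

October 8, 2119 → October 8, 2120: 366 days (2120 is a leap year).
October 8, 2120 → October 8, 2121: 365 days.
October 2121: 31 − 8 = 23 days remain.
Then November (30), December (31), January (31), February 2122 (28), March (31): 30 + 31 + 31 + 28 + 31 = 151 days.
April 1–24, 2122: 24 days.
Residual: 198 days.
Total: 929 days.
929 mod 7 = 5, so 5 days after Sunday is Friday.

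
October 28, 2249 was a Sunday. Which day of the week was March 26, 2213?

Friday

Count forward from the earlier date (March 26, 2213) to the later (October 28, 2249):
From March 26, 2213 to March 26, 2249: 36 years, of which 9 contain a Feb 29 — 27×365 + 9×366 = 13149 days.
March 2249: 31 − 26 = 5 days remain.
Then April (30), May (31), June (30), July (31), August (31), September (30): 30 + 31 + 30 + 31 + 31 + 30 = 183 days.
October 1–28, 2249: 28 days.
Residual: 216 days.
Total: 13365 days.
13365 mod 7 = 2, so 2 days before Sunday is Friday.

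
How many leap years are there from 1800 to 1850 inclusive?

12

Years divisible by 4: 1800, 1804, …, 1848 — 13 in all.
Of these, 1800 is divisible by 100 but not 400, so not leap.
Leap years: 13 − 1 = 12.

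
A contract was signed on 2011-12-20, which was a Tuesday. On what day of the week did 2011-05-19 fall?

Thursday

Count forward from the earlier date (May 19, 2011) to the later (December 20, 2011):
May 2011: 31 − 19 = 12 days remain.
Then June (30), July (31), August (31), September (30), October (31), November (30): 30 + 31 + 31 + 30 + 31 + 30 = 183 days.
December 1–20, 2011: 20 days.
Total: 12 + 183 + 20 = 215 days.
215 mod 7 = 5, so 5 days before Tuesday is Thursday.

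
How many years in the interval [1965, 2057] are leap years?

23

Years divisible by 4: 1968, 1972, …, 2056 — 23 in all.
2000 is divisible by 400, so still leap.
No century exceptions apply. Count: 23.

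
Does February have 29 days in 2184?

2184 is a leap year.

Yes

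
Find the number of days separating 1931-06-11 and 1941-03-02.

3552

Day-of-year of June 11, 1931: 162.
Day-of-year of March 2, 1941: 61.
1931 has 365 days, so 365 − 162 = 203 days remain in 1931.
Full years 1932–1940: 6 common + 3 leap = 6×365 + 3×366 = 3288 days.
Total: 203 + 3288 + 61 = 3552 days.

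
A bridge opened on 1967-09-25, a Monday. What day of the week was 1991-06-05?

Day-of-year of September 25, 1967: 268.
Day-of-year of June 5, 1991: 156.
1967 has 365 days, so 365 − 268 = 97 days remain in 1967.
Full years 1968–1990: 17 common + 6 leap = 17×365 + 6×366 = 8401 days.
Total: 97 + 8401 + 156 = 8654 days.
8654 mod 7 = 2, so 2 days after Monday is Wednesday.

Wednesday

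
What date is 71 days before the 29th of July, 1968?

the 19th of May, 1968

Count 71 days before July 29, 1968:
May 1968: 31 − 19 = 12 days remain.
Then June (30): 30 days.
July 1–29, 1968: 29 days.
Total: 12 + 30 + 29 = 71 days.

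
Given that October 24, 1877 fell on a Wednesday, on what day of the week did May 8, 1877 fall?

Tuesday

Count forward from the earlier date (May 8, 1877) to the later (October 24, 1877):
May 1877: 31 − 8 = 23 days remain.
Then June (30), July (31), August (31), September (30): 30 + 31 + 31 + 30 = 122 days.
October 1–24, 1877: 24 days.
Total: 23 + 122 + 24 = 169 days.
169 mod 7 = 1, so 1 day before Wednesday is Tuesday.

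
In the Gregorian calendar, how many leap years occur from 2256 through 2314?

Years divisible by 4: 2256, 2260, …, 2312 — 15 in all.
Of these, 2300 is divisible by 100 but not 400, so not leap.
Leap years: 15 − 1 = 14.

14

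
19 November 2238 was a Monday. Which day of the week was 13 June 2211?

Count forward from the earlier date (June 13, 2211) to the later (November 19, 2238):
Day-of-year of June 13, 2211: 164.
Day-of-year of November 19, 2238: 323.
2211 has 365 days, so 365 − 164 = 201 days remain in 2211.
Full years 2212–2237: 19 common + 7 leap = 19×365 + 7×366 = 9497 days.
Total: 201 + 9497 + 323 = 10021 days.
10021 mod 7 = 4, so 4 days before Monday is Thursday.

Thursday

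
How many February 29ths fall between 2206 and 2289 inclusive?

Years divisible by 4: 2208, 2212, …, 2288 — 21 in all.
No century exceptions apply. Count: 21.

21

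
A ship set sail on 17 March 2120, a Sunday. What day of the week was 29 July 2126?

March 17, 2120 → March 17, 2121: 365 days.
March 17, 2121 → March 17, 2122: 365 days.
March 17, 2122 → March 17, 2123: 365 days.
March 17, 2123 → March 17, 2124: 366 days (2124 is a leap year).
March 17, 2124 → March 17, 2125: 365 days.
March 17, 2125 → March 17, 2126: 365 days.
March 2126: 31 − 17 = 14 days remain.
Then April (30), May (31), June (30): 30 + 31 + 30 = 91 days.
July 1–29, 2126: 29 days.
Residual: 134 days.
Total: 2325 days.
2325 mod 7 = 1, so 1 day after Sunday is Monday.

Monday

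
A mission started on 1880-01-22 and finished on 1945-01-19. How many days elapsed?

23738

Day-of-year of January 22, 1880: 22.
Day-of-year of January 19, 1945: 19.
1880 has 366 days, so 366 − 22 = 344 days remain in 1880.
Full years 1881–1944: 49 common + 15 leap = 49×365 + 15×366 = 23375 days.
Total: 344 + 23375 + 19 = 23738 days.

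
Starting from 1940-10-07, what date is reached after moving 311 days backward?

1939-12-01

Count 311 days before October 7, 1940:
December 1939: 31 − 1 = 30 days remain.
Then 9 full months totalling 274 days.
October 1–7, 1940: 7 days.
Residual: 311 days.
Total: 311 days.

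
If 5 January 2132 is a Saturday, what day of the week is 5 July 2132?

January 2132: 31 − 5 = 26 days remain.
Then February 2132 (29), March (31), April (30), May (31), June (30): 29 + 31 + 30 + 31 + 30 = 151 days.
July 1–5, 2132: 5 days.
Total: 26 + 151 + 5 = 182 days.
182 is a multiple of 7, so 5 July 2132 falls on the same weekday: Saturday.

Saturday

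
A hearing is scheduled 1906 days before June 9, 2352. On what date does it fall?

March 22, 2347

Count 1906 days before June 9, 2352:
March 22, 2347 → March 22, 2348: 366 days (2348 is a leap year).
March 22, 2348 → March 22, 2349: 365 days.
March 22, 2349 → March 22, 2350: 365 days.
March 22, 2350 → March 22, 2351: 365 days.
March 22, 2351 → March 22, 2352: 366 days (2352 is a leap year).
March 2352: 31 − 22 = 9 days remain.
Then April (30), May (31): 30 + 31 = 61 days.
June 1–9, 2352: 9 days.
Residual: 79 days.
Total: 1906 days.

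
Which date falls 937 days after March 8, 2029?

October 1, 2031

Count 937 days after March 8, 2029:
Day-of-year of March 8, 2029: 67.
Day-of-year of October 1, 2031: 274.
2029 has 365 days, so 365 − 67 = 298 days remain in 2029.
Full years: 2030: 365. Sum = 365.
Total: 298 + 365 + 274 = 937 days.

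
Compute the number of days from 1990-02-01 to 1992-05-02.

February 1990: 28 − 1 = 27 days remain (1990 is not a leap year, so February has 28 days).
Then 26 full months totalling 792 days.
May 1–2, 1992: 2 days.
Total: 27 + 792 + 2 = 821 days.

821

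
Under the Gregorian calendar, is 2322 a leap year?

2322 is not a leap year.

No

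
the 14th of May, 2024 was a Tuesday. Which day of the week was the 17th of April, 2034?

From May 14, 2024 to May 14, 2033: 9 years, of which 2 contain a Feb 29 — 7×365 + 2×366 = 3287 days.
May 2033: 31 − 14 = 17 days remain.
Then 10 full months totalling 304 days.
April 1–17, 2034: 17 days.
Residual: 338 days.
Total: 3625 days.
3625 mod 7 = 6, so 6 days after Tuesday is Monday.

Monday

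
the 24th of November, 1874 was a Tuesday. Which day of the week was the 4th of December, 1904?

Day-of-year of November 24, 1874: 328.
Day-of-year of December 4, 1904: 339.
1874 has 365 days, so 365 − 328 = 37 days remain in 1874.
Full years 1875–1903: 23 common + 6 leap = 23×365 + 6×366 = 10591 days.
Total: 37 + 10591 + 339 = 10967 days.
10967 mod 7 = 5, so 5 days after Tuesday is Sunday.

Sunday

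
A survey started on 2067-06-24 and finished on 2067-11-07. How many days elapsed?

136

June 2067: 30 − 24 = 6 days remain.
Then July (31), August (31), September (30), October (31): 31 + 31 + 30 + 31 = 123 days.
November 1–7, 2067: 7 days.
Total: 6 + 123 + 7 = 136 days.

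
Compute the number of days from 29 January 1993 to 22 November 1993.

297

January 1993: 31 − 29 = 2 days remain.
Then 9 full months totalling 273 days.
November 1–22, 1993: 22 days.
Total: 2 + 273 + 22 = 297 days.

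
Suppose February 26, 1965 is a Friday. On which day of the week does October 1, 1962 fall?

Count forward from the earlier date (October 1, 1962) to the later (February 26, 1965):
Day-of-year of October 1, 1962: 274.
Day-of-year of February 26, 1965: 57.
1962 has 365 days, so 365 − 274 = 91 days remain in 1962.
Full years: 1963: 365; 1964: 366. Sum = 731.
Total: 91 + 731 + 57 = 879 days.
879 mod 7 = 4, so 4 days before Friday is Monday.

Monday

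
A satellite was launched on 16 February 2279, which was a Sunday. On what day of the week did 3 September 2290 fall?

Wednesday

Day-of-year of February 16, 2279: 47.
Day-of-year of September 3, 2290: 246.
2279 has 365 days, so 365 − 47 = 318 days remain in 2279.
Full years 2280–2289: 7 common + 3 leap = 7×365 + 3×366 = 3653 days.
Total: 318 + 3653 + 246 = 4217 days.
4217 mod 7 = 3, so 3 days after Sunday is Wednesday.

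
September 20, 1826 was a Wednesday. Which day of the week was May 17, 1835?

From September 20, 1826 to September 20, 1834: 8 years, of which 2 contain a Feb 29 — 6×365 + 2×366 = 2922 days.
September 1834: 30 − 20 = 10 days remain.
Then October (31), November (30), December (31), January (31), February 1835 (28), March (31), April (30): 31 + 30 + 31 + 31 + 28 + 31 + 30 = 212 days.
May 1–17, 1835: 17 days.
Residual: 239 days.
Total: 3161 days.
3161 mod 7 = 4, so 4 days after Wednesday is Sunday.

Sunday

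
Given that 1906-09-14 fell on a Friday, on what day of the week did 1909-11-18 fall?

Day-of-year of September 14, 1906: 257.
Day-of-year of November 18, 1909: 322.
1906 has 365 days, so 365 − 257 = 108 days remain in 1906.
Full years: 1907: 365; 1908: 366. Sum = 731.
Total: 108 + 731 + 322 = 1161 days.
1161 mod 7 = 6, so 6 days after Friday is Thursday.

Thursday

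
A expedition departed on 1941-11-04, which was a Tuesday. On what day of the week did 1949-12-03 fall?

From November 4, 1941 to November 4, 1949: 8 years, of which 2 contain a Feb 29 — 6×365 + 2×366 = 2922 days.
November 1949: 30 − 4 = 26 days remain.
December 1–3, 1949: 3 days.
Residual: 29 days.
Total: 2951 days.
2951 mod 7 = 4, so 4 days after Tuesday is Saturday.

Saturday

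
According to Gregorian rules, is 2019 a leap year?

No

2019 is not a leap year.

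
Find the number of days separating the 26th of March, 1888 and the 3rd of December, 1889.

617

March 1888: 31 − 26 = 5 days remain.
Then 20 full months totalling 609 days.
December 1–3, 1889: 3 days.
Total: 5 + 609 + 3 = 617 days.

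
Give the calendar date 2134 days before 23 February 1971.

21 April 1965

Count 2134 days before February 23, 1971:
Day-of-year of April 21, 1965: 111.
Day-of-year of February 23, 1971: 54.
1965 has 365 days, so 365 − 111 = 254 days remain in 1965.
Full years: 1966: 365; 1967: 365; 1968: 366; 1969: 365; 1970: 365. Sum = 1826.
Total: 254 + 1826 + 54 = 2134 days.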